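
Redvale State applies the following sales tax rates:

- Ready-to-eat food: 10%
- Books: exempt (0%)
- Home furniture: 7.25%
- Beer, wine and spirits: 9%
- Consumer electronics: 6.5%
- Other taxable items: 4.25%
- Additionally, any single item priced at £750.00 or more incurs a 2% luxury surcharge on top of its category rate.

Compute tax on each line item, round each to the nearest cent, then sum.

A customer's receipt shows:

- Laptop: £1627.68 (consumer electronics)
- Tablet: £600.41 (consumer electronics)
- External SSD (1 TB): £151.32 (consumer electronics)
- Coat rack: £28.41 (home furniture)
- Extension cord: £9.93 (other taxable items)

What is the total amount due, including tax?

£2607.45

Laptop £1627.68: consumer electronics → 6.5% + 2% surcharge = 8.5% → £138.35
Tablet £600.41: consumer electronics → 6.5% → £39.03
External SSD (1 TB) £151.32: consumer electronics → 6.5% → £9.84
Coat rack £28.41: home furniture → 7.25% → £2.06
Extension cord £9.93: other taxable items → 4.25% → £0.42
Subtotal = £2417.75; tax = £189.70; total due = £2607.45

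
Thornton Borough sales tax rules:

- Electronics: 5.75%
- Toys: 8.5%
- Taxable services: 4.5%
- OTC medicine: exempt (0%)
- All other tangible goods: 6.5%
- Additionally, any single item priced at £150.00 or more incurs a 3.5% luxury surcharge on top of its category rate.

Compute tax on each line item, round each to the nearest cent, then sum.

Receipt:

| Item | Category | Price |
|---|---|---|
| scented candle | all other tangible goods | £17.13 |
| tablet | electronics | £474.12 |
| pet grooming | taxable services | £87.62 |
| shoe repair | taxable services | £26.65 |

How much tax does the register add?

£50.11

Scented candle £17.13: all other tangible goods → 6.5% → £1.11
Tablet £474.12: electronics → 5.75% + 3.5% surcharge = 9.25% → £43.86
Pet grooming £87.62: taxable services → 4.5% → £3.94
Shoe repair £26.65: taxable services → 4.5% → £1.20
Total tax = £1.11 + £43.86 + £3.94 + £1.20 = £50.11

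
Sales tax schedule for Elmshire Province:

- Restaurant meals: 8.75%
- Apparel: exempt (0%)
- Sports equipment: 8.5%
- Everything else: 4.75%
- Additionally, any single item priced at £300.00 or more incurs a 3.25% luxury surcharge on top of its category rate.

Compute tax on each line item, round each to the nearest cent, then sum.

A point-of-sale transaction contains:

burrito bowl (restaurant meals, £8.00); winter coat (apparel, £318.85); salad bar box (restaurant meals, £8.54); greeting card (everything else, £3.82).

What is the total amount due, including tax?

Burrito bowl £8.00: restaurant meals → 8.75% → £0.70
Winter coat £318.85: apparel → 0% + 3.25% surcharge = 3.25% → £10.36
Salad bar box £8.54: restaurant meals → 8.75% → £0.75
Greeting card £3.82: everything else → 4.75% → £0.18
Subtotal = £339.21; tax = £11.99; total due = £351.20

£351.20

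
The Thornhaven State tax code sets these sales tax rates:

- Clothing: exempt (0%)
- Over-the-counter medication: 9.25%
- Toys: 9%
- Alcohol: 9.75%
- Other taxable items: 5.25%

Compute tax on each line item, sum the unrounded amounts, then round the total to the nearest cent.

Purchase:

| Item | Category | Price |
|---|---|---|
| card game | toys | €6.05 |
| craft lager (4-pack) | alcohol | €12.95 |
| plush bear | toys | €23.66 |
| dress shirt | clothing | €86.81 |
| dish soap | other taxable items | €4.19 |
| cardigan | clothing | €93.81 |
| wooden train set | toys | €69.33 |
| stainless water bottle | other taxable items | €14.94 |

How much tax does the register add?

Card game €6.05: toys → 9% → €0.5445
Craft lager (4-pack) €12.95: alcohol → 9.75% → €1.262625
Plush bear €23.66: toys → 9% → €2.1294
Dress shirt €86.81: clothing → 0% → €0.00
Dish soap €4.19: other taxable items → 5.25% → €0.219975
Cardigan €93.81: clothing → 0% → €0.00
Wooden train set €69.33: toys → 9% → €6.2397
Stainless water bottle €14.94: other taxable items → 5.25% → €0.78435
Unrounded tax sum = €11.18055 → €11.18

€11.18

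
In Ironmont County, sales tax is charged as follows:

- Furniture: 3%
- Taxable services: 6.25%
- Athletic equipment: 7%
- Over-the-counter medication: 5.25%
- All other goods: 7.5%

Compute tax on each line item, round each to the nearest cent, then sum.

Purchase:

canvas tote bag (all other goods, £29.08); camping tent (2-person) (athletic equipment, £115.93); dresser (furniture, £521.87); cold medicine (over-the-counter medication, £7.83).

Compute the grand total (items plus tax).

£701.08

Canvas tote bag £29.08: all other goods → 7.5% → £2.18
Camping tent (2-person) £115.93: athletic equipment → 7% → £8.12
Dresser £521.87: furniture → 3% → £15.66
Cold medicine £7.83: over-the-counter medication → 5.25% → £0.41
Subtotal = £674.71; tax = £26.37; total due = £701.08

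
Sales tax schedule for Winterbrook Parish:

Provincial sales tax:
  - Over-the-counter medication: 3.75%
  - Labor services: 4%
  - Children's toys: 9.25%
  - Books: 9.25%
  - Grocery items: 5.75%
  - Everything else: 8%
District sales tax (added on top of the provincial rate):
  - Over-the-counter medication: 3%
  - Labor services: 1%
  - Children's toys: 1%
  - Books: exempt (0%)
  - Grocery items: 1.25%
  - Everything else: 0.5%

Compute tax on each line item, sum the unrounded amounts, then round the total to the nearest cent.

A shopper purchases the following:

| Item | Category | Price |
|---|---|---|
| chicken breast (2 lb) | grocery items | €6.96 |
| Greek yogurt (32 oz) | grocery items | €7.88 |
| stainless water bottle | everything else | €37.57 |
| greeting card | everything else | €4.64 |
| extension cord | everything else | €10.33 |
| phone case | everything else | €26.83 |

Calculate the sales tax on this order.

Chicken breast (2 lb) €6.96: grocery items → 5.75% + 1.25% district = 7% → €0.4872
Greek yogurt (32 oz) €7.88: grocery items → 5.75% + 1.25% district = 7% → €0.5516
Stainless water bottle €37.57: everything else → 8% + 0.5% district = 8.5% → €3.19345
Greeting card €4.64: everything else → 8% + 0.5% district = 8.5% → €0.3944
Extension cord €10.33: everything else → 8% + 0.5% district = 8.5% → €0.87805
Phone case €26.83: everything else → 8% + 0.5% district = 8.5% → €2.28055
Unrounded tax sum = €7.78525 → €7.79

€7.79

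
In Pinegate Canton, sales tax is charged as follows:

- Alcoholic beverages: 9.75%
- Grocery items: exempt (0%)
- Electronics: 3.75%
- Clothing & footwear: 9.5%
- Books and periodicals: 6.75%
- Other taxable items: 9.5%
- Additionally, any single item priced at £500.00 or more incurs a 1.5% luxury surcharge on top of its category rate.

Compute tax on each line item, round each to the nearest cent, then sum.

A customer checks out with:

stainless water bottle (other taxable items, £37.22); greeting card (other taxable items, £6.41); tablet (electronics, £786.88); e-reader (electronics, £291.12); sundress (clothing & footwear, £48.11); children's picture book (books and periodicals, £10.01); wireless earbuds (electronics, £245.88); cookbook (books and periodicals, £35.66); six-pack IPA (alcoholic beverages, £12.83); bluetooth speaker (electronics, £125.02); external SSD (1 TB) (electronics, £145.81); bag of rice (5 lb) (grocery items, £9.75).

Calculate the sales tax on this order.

Stainless water bottle £37.22: other taxable items → 9.5% → £3.54
Greeting card £6.41: other taxable items → 9.5% → £0.61
Tablet £786.88: electronics → 3.75% + 1.5% surcharge = 5.25% → £41.31
E-reader £291.12: electronics → 3.75% → £10.92
Sundress £48.11: clothing & footwear → 9.5% → £4.57
Children's picture book £10.01: books and periodicals → 6.75% → £0.68
Wireless earbuds £245.88: electronics → 3.75% → £9.22
Cookbook £35.66: books and periodicals → 6.75% → £2.41
Six-pack IPA £12.83: alcoholic beverages → 9.75% → £1.25
Bluetooth speaker £125.02: electronics → 3.75% → £4.69
External SSD (1 TB) £145.81: electronics → 3.75% → £5.47
Bag of rice (5 lb) £9.75: grocery items → 0% → £0.00
Total tax = £3.54 + £0.61 + £41.31 + £10.92 + £4.57 + £0.68 + £9.22 + £2.41 + £1.25 + £4.69 + £5.47 = £84.67

£84.67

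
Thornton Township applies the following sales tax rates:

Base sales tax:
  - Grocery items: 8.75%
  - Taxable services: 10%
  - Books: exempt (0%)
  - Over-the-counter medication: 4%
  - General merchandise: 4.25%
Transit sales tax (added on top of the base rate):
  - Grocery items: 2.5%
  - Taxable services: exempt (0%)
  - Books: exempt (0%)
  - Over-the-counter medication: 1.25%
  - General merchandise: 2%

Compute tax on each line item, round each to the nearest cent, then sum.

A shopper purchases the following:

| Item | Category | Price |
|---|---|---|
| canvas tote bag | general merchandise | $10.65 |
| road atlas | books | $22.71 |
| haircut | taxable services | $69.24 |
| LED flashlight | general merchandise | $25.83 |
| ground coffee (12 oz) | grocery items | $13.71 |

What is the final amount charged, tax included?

$152.88

Canvas tote bag $10.65: general merchandise → 4.25% + 2% transit = 6.25% → $0.67
Road atlas $22.71: books → 0% + 0% transit = 0% → $0.00
Haircut $69.24: taxable services → 10% + 0% transit = 10% → $6.92
LED flashlight $25.83: general merchandise → 4.25% + 2% transit = 6.25% → $1.61
Ground coffee (12 oz) $13.71: grocery items → 8.75% + 2.5% transit = 11.25% → $1.54
Subtotal = $142.14; tax = $10.74; total due = $152.88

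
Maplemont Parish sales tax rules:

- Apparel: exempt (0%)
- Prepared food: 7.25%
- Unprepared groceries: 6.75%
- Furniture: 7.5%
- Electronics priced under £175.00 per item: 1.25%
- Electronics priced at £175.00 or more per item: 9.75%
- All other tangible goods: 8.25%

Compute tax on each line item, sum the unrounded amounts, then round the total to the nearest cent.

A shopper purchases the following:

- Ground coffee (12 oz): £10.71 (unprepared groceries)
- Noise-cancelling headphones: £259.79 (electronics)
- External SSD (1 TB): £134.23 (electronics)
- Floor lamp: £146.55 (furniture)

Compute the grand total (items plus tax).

Ground coffee (12 oz) £10.71: unprepared groceries → 6.75% → £0.722925
Noise-cancelling headphones £259.79: electronics, £175.00 or more → 9.75% → £25.329525
External SSD (1 TB) £134.23: electronics, under £175.00 → 1.25% → £1.677875
Floor lamp £146.55: furniture → 7.5% → £10.99125
Subtotal = £551.28; unrounded tax = £38.721575 → £38.72; total due = £590.00

£590.00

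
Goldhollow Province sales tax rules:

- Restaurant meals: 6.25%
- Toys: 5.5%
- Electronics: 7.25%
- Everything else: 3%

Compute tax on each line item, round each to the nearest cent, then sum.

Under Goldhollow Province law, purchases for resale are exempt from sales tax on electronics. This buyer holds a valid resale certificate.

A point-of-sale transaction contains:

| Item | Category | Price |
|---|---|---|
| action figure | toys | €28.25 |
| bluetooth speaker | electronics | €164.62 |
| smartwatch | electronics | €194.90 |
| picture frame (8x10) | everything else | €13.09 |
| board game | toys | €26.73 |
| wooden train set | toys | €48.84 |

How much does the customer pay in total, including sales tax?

Action figure €28.25: toys → 5.5% → €1.55
Bluetooth speaker €164.62: electronics, buyer-exempt → 0% → €0.00
Smartwatch €194.90: electronics, buyer-exempt → 0% → €0.00
Picture frame (8x10) €13.09: everything else → 3% → €0.39
Board game €26.73: toys → 5.5% → €1.47
Wooden train set €48.84: toys → 5.5% → €2.69
Subtotal = €476.43; tax = €6.10; total due = €482.53

€482.53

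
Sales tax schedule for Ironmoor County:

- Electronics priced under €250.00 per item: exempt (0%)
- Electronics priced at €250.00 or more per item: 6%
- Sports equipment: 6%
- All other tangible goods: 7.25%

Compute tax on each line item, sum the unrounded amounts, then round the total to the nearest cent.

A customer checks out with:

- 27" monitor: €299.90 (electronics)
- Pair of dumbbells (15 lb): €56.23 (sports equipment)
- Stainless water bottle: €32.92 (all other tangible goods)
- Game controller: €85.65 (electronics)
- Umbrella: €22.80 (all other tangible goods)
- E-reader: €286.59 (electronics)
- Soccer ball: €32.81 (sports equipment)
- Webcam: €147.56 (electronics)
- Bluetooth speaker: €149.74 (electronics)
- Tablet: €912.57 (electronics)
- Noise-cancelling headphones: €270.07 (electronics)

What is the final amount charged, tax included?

27" monitor €299.90: electronics, €250.00 or more → 6% → €17.994
Pair of dumbbells (15 lb) €56.23: sports equipment → 6% → €3.3738
Stainless water bottle €32.92: all other tangible goods → 7.25% → €2.3867
Game controller €85.65: electronics, under €250.00 → 0% → €0.00
Umbrella €22.80: all other tangible goods → 7.25% → €1.653
E-reader €286.59: electronics, €250.00 or more → 6% → €17.1954
Soccer ball €32.81: sports equipment → 6% → €1.9686
Webcam €147.56: electronics, under €250.00 → 0% → €0.00
Bluetooth speaker €149.74: electronics, under €250.00 → 0% → €0.00
Tablet €912.57: electronics, €250.00 or more → 6% → €54.7542
Noise-cancelling headphones €270.07: electronics, €250.00 or more → 6% → €16.2042
Subtotal = €2296.84; unrounded tax = €115.5299 → €115.53; total due = €2412.37

€2412.37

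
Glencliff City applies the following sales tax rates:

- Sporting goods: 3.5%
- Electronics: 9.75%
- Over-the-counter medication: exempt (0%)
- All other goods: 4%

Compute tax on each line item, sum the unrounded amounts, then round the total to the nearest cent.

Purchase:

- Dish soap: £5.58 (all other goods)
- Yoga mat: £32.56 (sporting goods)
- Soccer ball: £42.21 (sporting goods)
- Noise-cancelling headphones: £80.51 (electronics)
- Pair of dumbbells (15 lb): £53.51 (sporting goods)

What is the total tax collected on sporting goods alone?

£4.49

Yoga mat £32.56: sporting goods → 3.5% → £1.1396
Soccer ball £42.21: sporting goods → 3.5% → £1.47735
Pair of dumbbells (15 lb) £53.51: sporting goods → 3.5% → £1.87285
Tax on sporting goods: unrounded sum = £4.4898 → £4.49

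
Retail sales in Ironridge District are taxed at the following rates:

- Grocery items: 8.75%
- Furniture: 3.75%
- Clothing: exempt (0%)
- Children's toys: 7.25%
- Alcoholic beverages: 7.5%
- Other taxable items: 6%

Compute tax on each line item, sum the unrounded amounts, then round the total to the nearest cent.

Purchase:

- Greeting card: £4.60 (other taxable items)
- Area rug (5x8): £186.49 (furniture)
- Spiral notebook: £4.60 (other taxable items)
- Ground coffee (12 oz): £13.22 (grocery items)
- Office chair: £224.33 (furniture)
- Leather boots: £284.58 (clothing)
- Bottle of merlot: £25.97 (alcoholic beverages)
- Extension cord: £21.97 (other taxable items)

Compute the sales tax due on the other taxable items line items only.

Greeting card £4.60: other taxable items → 6% → £0.276
Spiral notebook £4.60: other taxable items → 6% → £0.276
Extension cord £21.97: other taxable items → 6% → £1.3182
Tax on other taxable items: unrounded sum = £1.8702 → £1.87

£1.87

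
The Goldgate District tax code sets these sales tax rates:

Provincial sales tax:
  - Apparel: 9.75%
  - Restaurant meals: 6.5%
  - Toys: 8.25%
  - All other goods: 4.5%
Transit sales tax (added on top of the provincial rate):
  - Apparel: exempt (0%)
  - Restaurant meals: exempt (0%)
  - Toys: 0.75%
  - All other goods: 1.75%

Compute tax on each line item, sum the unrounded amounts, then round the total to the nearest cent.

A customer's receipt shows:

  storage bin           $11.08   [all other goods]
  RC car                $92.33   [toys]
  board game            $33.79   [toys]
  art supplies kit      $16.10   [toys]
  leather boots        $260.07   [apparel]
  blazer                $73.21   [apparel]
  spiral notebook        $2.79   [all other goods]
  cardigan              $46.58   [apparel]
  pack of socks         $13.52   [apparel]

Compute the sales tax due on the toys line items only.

RC car $92.33: toys → 8.25% + 0.75% transit = 9% → $8.3097
Board game $33.79: toys → 8.25% + 0.75% transit = 9% → $3.0411
Art supplies kit $16.10: toys → 8.25% + 0.75% transit = 9% → $1.449
Tax on toys: unrounded sum = $12.7998 → $12.80

$12.80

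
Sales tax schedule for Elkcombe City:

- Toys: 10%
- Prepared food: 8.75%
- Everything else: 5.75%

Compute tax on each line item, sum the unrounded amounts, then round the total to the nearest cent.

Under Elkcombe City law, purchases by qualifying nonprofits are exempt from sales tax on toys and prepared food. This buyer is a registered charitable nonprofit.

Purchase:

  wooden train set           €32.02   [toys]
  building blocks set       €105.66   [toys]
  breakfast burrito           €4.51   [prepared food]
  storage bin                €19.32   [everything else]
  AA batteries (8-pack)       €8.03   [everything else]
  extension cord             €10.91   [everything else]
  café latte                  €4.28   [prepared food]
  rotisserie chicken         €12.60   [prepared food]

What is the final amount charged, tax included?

€199.53

Wooden train set €32.02: toys, buyer-exempt → 0% → €0.00
Building blocks set €105.66: toys, buyer-exempt → 0% → €0.00
Breakfast burrito €4.51: prepared food, buyer-exempt → 0% → €0.00
Storage bin €19.32: everything else → 5.75% → €1.1109
AA batteries (8-pack) €8.03: everything else → 5.75% → €0.461725
Extension cord €10.91: everything else → 5.75% → €0.627325
Café latte €4.28: prepared food, buyer-exempt → 0% → €0.00
Rotisserie chicken €12.60: prepared food, buyer-exempt → 0% → €0.00
Subtotal = €197.33; unrounded tax = €2.19995 → €2.20; total due = €199.53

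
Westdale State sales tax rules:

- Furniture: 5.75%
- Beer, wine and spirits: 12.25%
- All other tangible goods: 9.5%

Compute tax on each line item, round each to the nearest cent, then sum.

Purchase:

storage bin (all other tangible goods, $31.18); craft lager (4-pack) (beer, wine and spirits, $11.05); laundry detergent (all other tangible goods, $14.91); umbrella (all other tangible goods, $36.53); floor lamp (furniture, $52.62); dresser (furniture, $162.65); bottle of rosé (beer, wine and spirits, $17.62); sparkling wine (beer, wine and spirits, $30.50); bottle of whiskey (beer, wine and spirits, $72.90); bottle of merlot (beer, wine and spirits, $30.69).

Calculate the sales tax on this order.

$40.17

Storage bin $31.18: all other tangible goods → 9.5% → $2.96
Craft lager (4-pack) $11.05: beer, wine and spirits → 12.25% → $1.35
Laundry detergent $14.91: all other tangible goods → 9.5% → $1.42
Umbrella $36.53: all other tangible goods → 9.5% → $3.47
Floor lamp $52.62: furniture → 5.75% → $3.03
Dresser $162.65: furniture → 5.75% → $9.35
Bottle of rosé $17.62: beer, wine and spirits → 12.25% → $2.16
Sparkling wine $30.50: beer, wine and spirits → 12.25% → $3.74
Bottle of whiskey $72.90: beer, wine and spirits → 12.25% → $8.93
Bottle of merlot $30.69: beer, wine and spirits → 12.25% → $3.76
Total tax = $2.96 + $1.35 + $1.42 + $3.47 + $3.03 + $9.35 + $2.16 + $3.74 + $8.93 + $3.76 = $40.17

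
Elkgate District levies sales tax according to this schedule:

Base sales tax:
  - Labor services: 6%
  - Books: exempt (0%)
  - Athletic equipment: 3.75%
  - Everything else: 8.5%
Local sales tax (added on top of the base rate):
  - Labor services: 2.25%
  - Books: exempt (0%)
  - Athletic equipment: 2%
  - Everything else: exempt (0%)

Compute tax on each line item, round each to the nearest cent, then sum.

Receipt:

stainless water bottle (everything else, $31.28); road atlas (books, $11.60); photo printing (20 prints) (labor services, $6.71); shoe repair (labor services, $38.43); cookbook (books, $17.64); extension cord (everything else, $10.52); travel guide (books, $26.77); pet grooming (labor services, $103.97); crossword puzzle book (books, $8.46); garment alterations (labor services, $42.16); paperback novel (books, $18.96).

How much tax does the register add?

$19.33

Stainless water bottle $31.28: everything else → 8.5% + 0% local = 8.5% → $2.66
Road atlas $11.60: books → 0% + 0% local = 0% → $0.00
Photo printing (20 prints) $6.71: labor services → 6% + 2.25% local = 8.25% → $0.55
Shoe repair $38.43: labor services → 6% + 2.25% local = 8.25% → $3.17
Cookbook $17.64: books → 0% + 0% local = 0% → $0.00
Extension cord $10.52: everything else → 8.5% + 0% local = 8.5% → $0.89
Travel guide $26.77: books → 0% + 0% local = 0% → $0.00
Pet grooming $103.97: labor services → 6% + 2.25% local = 8.25% → $8.58
Crossword puzzle book $8.46: books → 0% + 0% local = 0% → $0.00
Garment alterations $42.16: labor services → 6% + 2.25% local = 8.25% → $3.48
Paperback novel $18.96: books → 0% + 0% local = 0% → $0.00
Total tax = $2.66 + $0.55 + $3.17 + $0.89 + $8.58 + $3.48 = $19.33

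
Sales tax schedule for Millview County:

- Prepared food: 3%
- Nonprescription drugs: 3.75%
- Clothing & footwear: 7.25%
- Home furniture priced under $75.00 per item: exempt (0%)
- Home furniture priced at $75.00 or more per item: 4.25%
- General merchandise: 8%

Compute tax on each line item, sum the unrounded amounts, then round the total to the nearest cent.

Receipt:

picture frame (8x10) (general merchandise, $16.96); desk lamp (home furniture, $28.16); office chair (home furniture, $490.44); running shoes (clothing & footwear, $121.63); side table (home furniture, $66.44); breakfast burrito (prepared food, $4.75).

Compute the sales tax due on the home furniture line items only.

$20.84

Desk lamp $28.16: home furniture, under $75.00 → 0% → $0.00
Office chair $490.44: home furniture, $75.00 or more → 4.25% → $20.8437
Side table $66.44: home furniture, under $75.00 → 0% → $0.00
Tax on home furniture: unrounded sum = $20.8437 → $20.84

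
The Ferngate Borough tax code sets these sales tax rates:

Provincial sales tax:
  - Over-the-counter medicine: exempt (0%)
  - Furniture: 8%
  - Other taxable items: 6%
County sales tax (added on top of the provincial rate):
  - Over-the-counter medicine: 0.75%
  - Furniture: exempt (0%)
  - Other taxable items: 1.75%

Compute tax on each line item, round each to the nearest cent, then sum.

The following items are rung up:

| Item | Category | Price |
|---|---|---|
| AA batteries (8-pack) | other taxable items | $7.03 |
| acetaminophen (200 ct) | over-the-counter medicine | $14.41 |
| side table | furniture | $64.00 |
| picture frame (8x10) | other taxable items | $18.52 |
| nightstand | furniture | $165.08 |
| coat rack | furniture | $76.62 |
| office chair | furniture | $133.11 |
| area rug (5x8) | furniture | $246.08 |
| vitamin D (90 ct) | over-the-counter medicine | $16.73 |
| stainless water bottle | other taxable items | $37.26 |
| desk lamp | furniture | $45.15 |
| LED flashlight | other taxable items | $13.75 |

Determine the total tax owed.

$64.59

AA batteries (8-pack) $7.03: other taxable items → 6% + 1.75% county = 7.75% → $0.54
Acetaminophen (200 ct) $14.41: over-the-counter medicine → 0% + 0.75% county = 0.75% → $0.11
Side table $64.00: furniture → 8% + 0% county = 8% → $5.12
Picture frame (8x10) $18.52: other taxable items → 6% + 1.75% county = 7.75% → $1.44
Nightstand $165.08: furniture → 8% + 0% county = 8% → $13.21
Coat rack $76.62: furniture → 8% + 0% county = 8% → $6.13
Office chair $133.11: furniture → 8% + 0% county = 8% → $10.65
Area rug (5x8) $246.08: furniture → 8% + 0% county = 8% → $19.69
Vitamin D (90 ct) $16.73: over-the-counter medicine → 0% + 0.75% county = 0.75% → $0.13
Stainless water bottle $37.26: other taxable items → 6% + 1.75% county = 7.75% → $2.89
Desk lamp $45.15: furniture → 8% + 0% county = 8% → $3.61
LED flashlight $13.75: other taxable items → 6% + 1.75% county = 7.75% → $1.07
Total tax = $0.54 + $0.11 + $5.12 + $1.44 + $13.21 + $6.13 + $10.65 + $19.69 + $0.13 + $2.89 + $3.61 + $1.07 = $64.59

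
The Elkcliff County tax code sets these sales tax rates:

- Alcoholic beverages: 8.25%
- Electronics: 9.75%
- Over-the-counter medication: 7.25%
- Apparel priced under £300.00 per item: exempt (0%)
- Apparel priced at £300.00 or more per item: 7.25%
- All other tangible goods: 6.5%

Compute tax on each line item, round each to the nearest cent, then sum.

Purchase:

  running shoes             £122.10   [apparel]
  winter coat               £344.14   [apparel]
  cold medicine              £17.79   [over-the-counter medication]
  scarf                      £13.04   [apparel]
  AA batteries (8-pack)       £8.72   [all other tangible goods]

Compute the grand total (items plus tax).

Running shoes £122.10: apparel, under £300.00 → 0% → £0.00
Winter coat £344.14: apparel, £300.00 or more → 7.25% → £24.95
Cold medicine £17.79: over-the-counter medication → 7.25% → £1.29
Scarf £13.04: apparel, under £300.00 → 0% → £0.00
AA batteries (8-pack) £8.72: all other tangible goods → 6.5% → £0.57
Subtotal = £505.79; tax = £26.81; total due = £532.60

£532.60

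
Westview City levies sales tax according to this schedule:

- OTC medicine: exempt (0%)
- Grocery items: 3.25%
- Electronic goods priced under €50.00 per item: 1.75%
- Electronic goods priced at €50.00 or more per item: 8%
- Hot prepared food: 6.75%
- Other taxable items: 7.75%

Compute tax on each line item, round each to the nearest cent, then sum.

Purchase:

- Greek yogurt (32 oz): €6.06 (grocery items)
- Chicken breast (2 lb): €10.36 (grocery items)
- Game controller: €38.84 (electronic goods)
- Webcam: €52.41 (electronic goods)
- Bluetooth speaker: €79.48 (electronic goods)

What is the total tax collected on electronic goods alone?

Game controller €38.84: electronic goods, under €50.00 → 1.75% → €0.68
Webcam €52.41: electronic goods, €50.00 or more → 8% → €4.19
Bluetooth speaker €79.48: electronic goods, €50.00 or more → 8% → €6.36
Tax on electronic goods = €0.68 + €4.19 + €6.36 = €11.23

€11.23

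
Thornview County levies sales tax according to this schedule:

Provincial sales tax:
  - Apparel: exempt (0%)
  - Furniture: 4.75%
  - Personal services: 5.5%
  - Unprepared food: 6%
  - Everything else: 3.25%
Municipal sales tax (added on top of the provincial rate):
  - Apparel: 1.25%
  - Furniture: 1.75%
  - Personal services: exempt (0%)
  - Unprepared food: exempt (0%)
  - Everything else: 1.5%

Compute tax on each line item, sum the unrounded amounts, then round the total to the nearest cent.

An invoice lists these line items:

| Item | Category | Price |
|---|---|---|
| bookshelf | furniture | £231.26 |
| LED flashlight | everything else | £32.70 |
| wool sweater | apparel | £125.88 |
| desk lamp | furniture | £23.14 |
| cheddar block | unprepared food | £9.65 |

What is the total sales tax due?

£20.24

Bookshelf £231.26: furniture → 4.75% + 1.75% municipal = 6.5% → £15.0319
LED flashlight £32.70: everything else → 3.25% + 1.5% municipal = 4.75% → £1.55325
Wool sweater £125.88: apparel → 0% + 1.25% municipal = 1.25% → £1.5735
Desk lamp £23.14: furniture → 4.75% + 1.75% municipal = 6.5% → £1.5041
Cheddar block £9.65: unprepared food → 6% + 0% municipal = 6% → £0.579
Unrounded tax sum = £20.24175 → £20.24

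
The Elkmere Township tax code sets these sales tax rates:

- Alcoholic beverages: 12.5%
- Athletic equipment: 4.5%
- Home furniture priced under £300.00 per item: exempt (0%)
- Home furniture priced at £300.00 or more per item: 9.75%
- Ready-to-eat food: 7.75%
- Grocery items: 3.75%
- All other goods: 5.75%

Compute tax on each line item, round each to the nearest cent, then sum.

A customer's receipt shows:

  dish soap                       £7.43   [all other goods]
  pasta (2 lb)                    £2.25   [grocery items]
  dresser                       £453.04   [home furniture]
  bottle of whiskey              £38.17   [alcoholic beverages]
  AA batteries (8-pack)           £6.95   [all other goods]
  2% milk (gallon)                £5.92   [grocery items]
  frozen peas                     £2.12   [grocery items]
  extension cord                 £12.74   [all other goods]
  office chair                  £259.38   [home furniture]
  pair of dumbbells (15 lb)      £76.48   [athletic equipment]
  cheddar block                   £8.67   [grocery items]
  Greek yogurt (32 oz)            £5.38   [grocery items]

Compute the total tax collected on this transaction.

£54.85

Dish soap £7.43: all other goods → 5.75% → £0.43
Pasta (2 lb) £2.25: grocery items → 3.75% → £0.08
Dresser £453.04: home furniture, £300.00 or more → 9.75% → £44.17
Bottle of whiskey £38.17: alcoholic beverages → 12.5% → £4.77
AA batteries (8-pack) £6.95: all other goods → 5.75% → £0.40
2% milk (gallon) £5.92: grocery items → 3.75% → £0.22
Frozen peas £2.12: grocery items → 3.75% → £0.08
Extension cord £12.74: all other goods → 5.75% → £0.73
Office chair £259.38: home furniture, under £300.00 → 0% → £0.00
Pair of dumbbells (15 lb) £76.48: athletic equipment → 4.5% → £3.44
Cheddar block £8.67: grocery items → 3.75% → £0.33
Greek yogurt (32 oz) £5.38: grocery items → 3.75% → £0.20
Total tax = £0.43 + £0.08 + £44.17 + £4.77 + £0.40 + £0.22 + £0.08 + £0.73 + £3.44 + £0.33 + £0.20 = £54.85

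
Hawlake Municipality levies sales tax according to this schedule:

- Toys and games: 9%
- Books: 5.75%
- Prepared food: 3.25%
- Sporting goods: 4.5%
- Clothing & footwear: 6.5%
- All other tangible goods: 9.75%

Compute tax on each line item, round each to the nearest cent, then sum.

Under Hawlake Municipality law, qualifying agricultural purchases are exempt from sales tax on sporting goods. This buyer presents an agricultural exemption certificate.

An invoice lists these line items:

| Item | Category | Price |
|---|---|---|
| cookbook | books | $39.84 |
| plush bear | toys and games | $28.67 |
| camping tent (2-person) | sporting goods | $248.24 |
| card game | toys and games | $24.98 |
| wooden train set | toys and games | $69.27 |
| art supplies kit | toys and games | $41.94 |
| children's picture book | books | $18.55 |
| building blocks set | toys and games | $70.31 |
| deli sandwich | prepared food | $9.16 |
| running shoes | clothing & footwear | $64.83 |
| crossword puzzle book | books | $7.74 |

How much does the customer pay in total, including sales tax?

Cookbook $39.84: books → 5.75% → $2.29
Plush bear $28.67: toys and games → 9% → $2.58
Camping tent (2-person) $248.24: sporting goods, buyer-exempt → 0% → $0.00
Card game $24.98: toys and games → 9% → $2.25
Wooden train set $69.27: toys and games → 9% → $6.23
Art supplies kit $41.94: toys and games → 9% → $3.77
Children's picture book $18.55: books → 5.75% → $1.07
Building blocks set $70.31: toys and games → 9% → $6.33
Deli sandwich $9.16: prepared food → 3.25% → $0.30
Running shoes $64.83: clothing & footwear → 6.5% → $4.21
Crossword puzzle book $7.74: books → 5.75% → $0.45
Subtotal = $623.53; tax = $29.48; total due = $653.01

$653.01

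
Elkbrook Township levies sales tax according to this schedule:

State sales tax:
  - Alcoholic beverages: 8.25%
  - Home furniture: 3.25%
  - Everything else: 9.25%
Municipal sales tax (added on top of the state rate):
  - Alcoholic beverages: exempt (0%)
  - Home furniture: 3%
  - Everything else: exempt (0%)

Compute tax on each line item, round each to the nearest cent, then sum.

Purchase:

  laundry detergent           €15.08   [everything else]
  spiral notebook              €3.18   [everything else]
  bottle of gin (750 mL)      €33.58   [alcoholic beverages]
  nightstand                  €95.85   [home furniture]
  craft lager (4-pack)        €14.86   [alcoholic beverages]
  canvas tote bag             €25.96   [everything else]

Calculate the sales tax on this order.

Laundry detergent €15.08: everything else → 9.25% + 0% municipal = 9.25% → €1.39
Spiral notebook €3.18: everything else → 9.25% + 0% municipal = 9.25% → €0.29
Bottle of gin (750 mL) €33.58: alcoholic beverages → 8.25% + 0% municipal = 8.25% → €2.77
Nightstand €95.85: home furniture → 3.25% + 3% municipal = 6.25% → €5.99
Craft lager (4-pack) €14.86: alcoholic beverages → 8.25% + 0% municipal = 8.25% → €1.23
Canvas tote bag €25.96: everything else → 9.25% + 0% municipal = 9.25% → €2.40
Total tax = €1.39 + €0.29 + €2.77 + €5.99 + €1.23 + €2.40 = €14.07

€14.07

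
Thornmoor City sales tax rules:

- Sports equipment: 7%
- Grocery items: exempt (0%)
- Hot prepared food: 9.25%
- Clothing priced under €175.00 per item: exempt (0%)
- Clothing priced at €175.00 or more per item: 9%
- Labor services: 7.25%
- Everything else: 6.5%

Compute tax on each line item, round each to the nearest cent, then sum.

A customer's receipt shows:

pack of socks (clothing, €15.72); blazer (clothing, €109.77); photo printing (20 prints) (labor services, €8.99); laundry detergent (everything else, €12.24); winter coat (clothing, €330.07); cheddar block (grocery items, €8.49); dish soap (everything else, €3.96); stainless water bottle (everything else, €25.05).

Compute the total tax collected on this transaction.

Pack of socks €15.72: clothing, under €175.00 → 0% → €0.00
Blazer €109.77: clothing, under €175.00 → 0% → €0.00
Photo printing (20 prints) €8.99: labor services → 7.25% → €0.65
Laundry detergent €12.24: everything else → 6.5% → €0.80
Winter coat €330.07: clothing, €175.00 or more → 9% → €29.71
Cheddar block €8.49: grocery items → 0% → €0.00
Dish soap €3.96: everything else → 6.5% → €0.26
Stainless water bottle €25.05: everything else → 6.5% → €1.63
Total tax = €0.65 + €0.80 + €29.71 + €0.26 + €1.63 = €33.05

€33.05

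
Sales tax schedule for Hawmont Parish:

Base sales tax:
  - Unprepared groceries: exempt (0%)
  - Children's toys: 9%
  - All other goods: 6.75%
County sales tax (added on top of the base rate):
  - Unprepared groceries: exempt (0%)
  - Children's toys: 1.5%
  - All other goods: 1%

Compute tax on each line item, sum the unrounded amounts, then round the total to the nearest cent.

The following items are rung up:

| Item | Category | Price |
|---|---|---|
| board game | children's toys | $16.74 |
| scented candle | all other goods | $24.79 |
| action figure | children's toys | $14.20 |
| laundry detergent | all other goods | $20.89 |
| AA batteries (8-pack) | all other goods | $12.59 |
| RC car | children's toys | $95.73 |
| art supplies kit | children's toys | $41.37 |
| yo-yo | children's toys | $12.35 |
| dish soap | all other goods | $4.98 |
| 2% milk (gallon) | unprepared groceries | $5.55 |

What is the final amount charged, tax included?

$273.03

Board game $16.74: children's toys → 9% + 1.5% county = 10.5% → $1.7577
Scented candle $24.79: all other goods → 6.75% + 1% county = 7.75% → $1.921225
Action figure $14.20: children's toys → 9% + 1.5% county = 10.5% → $1.491
Laundry detergent $20.89: all other goods → 6.75% + 1% county = 7.75% → $1.618975
AA batteries (8-pack) $12.59: all other goods → 6.75% + 1% county = 7.75% → $0.975725
RC car $95.73: children's toys → 9% + 1.5% county = 10.5% → $10.05165
Art supplies kit $41.37: children's toys → 9% + 1.5% county = 10.5% → $4.34385
Yo-yo $12.35: children's toys → 9% + 1.5% county = 10.5% → $1.29675
Dish soap $4.98: all other goods → 6.75% + 1% county = 7.75% → $0.38595
2% milk (gallon) $5.55: unprepared groceries → 0% + 0% county = 0% → $0.00
Subtotal = $249.19; unrounded tax = $23.842825 → $23.84; total due = $273.03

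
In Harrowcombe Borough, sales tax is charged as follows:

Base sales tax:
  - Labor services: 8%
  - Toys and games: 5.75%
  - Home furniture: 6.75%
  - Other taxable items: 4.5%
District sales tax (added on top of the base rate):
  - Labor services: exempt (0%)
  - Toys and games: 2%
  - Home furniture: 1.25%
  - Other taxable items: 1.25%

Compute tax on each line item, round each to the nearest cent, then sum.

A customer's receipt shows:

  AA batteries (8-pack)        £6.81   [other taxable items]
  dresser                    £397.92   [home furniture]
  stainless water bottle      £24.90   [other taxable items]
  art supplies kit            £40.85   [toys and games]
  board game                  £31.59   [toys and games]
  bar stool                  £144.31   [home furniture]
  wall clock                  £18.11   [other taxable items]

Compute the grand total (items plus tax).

£716.34

AA batteries (8-pack) £6.81: other taxable items → 4.5% + 1.25% district = 5.75% → £0.39
Dresser £397.92: home furniture → 6.75% + 1.25% district = 8% → £31.83
Stainless water bottle £24.90: other taxable items → 4.5% + 1.25% district = 5.75% → £1.43
Art supplies kit £40.85: toys and games → 5.75% + 2% district = 7.75% → £3.17
Board game £31.59: toys and games → 5.75% + 2% district = 7.75% → £2.45
Bar stool £144.31: home furniture → 6.75% + 1.25% district = 8% → £11.54
Wall clock £18.11: other taxable items → 4.5% + 1.25% district = 5.75% → £1.04
Subtotal = £664.49; tax = £51.85; total due = £716.34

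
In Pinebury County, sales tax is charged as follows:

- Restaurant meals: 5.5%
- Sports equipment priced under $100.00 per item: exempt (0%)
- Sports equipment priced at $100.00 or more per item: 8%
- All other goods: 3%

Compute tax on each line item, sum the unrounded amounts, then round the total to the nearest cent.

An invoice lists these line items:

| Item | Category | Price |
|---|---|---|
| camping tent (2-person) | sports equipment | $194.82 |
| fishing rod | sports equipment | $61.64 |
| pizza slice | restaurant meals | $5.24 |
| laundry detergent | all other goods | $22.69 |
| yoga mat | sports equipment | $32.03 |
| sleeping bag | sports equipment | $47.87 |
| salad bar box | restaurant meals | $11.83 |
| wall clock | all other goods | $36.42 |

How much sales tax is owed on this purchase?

Camping tent (2-person) $194.82: sports equipment, $100.00 or more → 8% → $15.5856
Fishing rod $61.64: sports equipment, under $100.00 → 0% → $0.00
Pizza slice $5.24: restaurant meals → 5.5% → $0.2882
Laundry detergent $22.69: all other goods → 3% → $0.6807
Yoga mat $32.03: sports equipment, under $100.00 → 0% → $0.00
Sleeping bag $47.87: sports equipment, under $100.00 → 0% → $0.00
Salad bar box $11.83: restaurant meals → 5.5% → $0.65065
Wall clock $36.42: all other goods → 3% → $1.0926
Unrounded tax sum = $18.29775 → $18.30

$18.30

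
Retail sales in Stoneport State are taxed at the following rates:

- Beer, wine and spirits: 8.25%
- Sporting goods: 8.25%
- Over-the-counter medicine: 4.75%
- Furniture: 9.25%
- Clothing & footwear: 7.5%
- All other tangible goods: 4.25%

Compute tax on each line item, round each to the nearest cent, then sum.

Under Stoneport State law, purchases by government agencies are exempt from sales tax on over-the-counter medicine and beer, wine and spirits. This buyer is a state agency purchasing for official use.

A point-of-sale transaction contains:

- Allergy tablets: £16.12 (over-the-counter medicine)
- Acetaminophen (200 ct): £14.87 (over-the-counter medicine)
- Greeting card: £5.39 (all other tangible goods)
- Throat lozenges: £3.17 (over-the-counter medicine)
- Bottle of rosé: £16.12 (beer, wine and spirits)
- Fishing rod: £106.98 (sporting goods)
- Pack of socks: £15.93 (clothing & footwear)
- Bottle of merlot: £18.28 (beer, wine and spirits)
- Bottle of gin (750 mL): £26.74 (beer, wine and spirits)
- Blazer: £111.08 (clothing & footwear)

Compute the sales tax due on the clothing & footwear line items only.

£9.52

Pack of socks £15.93: clothing & footwear → 7.5% → £1.19
Blazer £111.08: clothing & footwear → 7.5% → £8.33
Tax on clothing & footwear = £1.19 + £8.33 = £9.52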